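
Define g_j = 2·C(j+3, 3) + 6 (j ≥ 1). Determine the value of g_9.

C(12, 3) = 220, so g_9 = 446.

446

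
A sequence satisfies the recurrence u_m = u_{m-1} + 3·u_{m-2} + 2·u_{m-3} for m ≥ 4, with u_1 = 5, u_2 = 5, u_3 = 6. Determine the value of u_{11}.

16071

Step forward from the initial values:
u_4 = 31;  u_5 = 59;  u_6 = 164;  u_7 = 403;  u_8 = 1013;  u_9 = 2550;  u_{10} = 6395;  u_{11} = 16071.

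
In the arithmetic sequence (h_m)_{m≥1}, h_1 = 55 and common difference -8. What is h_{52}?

h_m = 55 + (m - 1)·(-8).
h_{52} = 55 + 51·(-8) = -353.

-353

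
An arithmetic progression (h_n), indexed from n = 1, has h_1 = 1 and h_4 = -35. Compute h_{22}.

Common difference d = (-35 - 1) / (4 - 1) = -12.
h_n = 1 + (n - 1)·(-12).
h_{22} = 1 + 21·(-12) = -251.

-251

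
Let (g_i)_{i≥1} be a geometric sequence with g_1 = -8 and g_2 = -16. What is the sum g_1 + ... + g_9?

-4088

Common ratio r = 2.
g_i = (-8)·2^(i-1).
S = (-8)·(2^9 - 1)/(2 - 1) = (-8)·(512 - 1)/(1) = -4088.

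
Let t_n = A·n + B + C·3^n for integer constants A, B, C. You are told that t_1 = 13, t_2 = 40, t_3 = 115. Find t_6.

2932

At n = 1, 2, 3: A + B + 3C = 13; 2A + B + 9C = 40; 3A + B + 27C = 115.
Subtracting the first from the second: A + 6C = 27.
Subtracting the second from the third: A + 18C = 75.
Solving: C = 4, A = 3, then B = -2.
Therefore t_6 = 18 + (-2) + 4·729 = 2932.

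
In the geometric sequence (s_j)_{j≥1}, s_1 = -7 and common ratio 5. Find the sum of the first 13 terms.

-2136230467

s_j = (-7)·5^(j-1).
S = (-7)·(5^13 - 1)/(5 - 1) = (-7)·(1220703125 - 1)/(4) = -2136230467.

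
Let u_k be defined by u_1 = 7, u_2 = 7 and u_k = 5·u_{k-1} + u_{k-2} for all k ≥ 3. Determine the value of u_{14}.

Step forward from the initial values:
u_3 = 42  u_4 = 217  u_5 = 1127  …  u_{11} = 22091307  u_{12} = 114710932  u_{13} = 595645967  u_{14} = 3092940767.

3092940767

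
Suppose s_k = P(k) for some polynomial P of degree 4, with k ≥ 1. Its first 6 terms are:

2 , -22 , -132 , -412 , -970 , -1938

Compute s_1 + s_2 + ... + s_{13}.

1st diffs: -24, -110, -280, -558, -968.
2nd diffs: -86, -170, -278, -410.
3rd diffs: -84, -108, -132.
4th diffs: -24, -24 (constant).
Newton forward-difference form: s_k = 2 + (-24)·C(k-1,1) + (-86)·C(k-1,2) + (-84)·C(k-1,3) + (-24)·C(k-1,4).
Continuing: …, -3472, -5752, -8982, -13390, …, s_{13} = -36322.
Summing k = 1..13 (13 terms) gives -117390.

-117390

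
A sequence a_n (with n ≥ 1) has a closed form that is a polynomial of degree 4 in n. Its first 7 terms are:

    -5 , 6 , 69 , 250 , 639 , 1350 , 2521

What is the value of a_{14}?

40230

1st diffs: 11, 63, 181, 389, 711, 1171.
2nd diffs: 52, 118, 208, 322, 460.
3rd diffs: 66, 90, 114, 138.
4th diffs: 24, 24, 24 (constant).
So a_n = n^4 + n^3 - 5n^2 + 4n - 6.
Evaluating at n = 14 gives a_{14} = 40230.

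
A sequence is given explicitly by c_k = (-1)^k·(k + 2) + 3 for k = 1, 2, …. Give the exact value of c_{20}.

(-1)^20 = 1; k + 2 at k=20 is 22; so c_{20} = 25.

25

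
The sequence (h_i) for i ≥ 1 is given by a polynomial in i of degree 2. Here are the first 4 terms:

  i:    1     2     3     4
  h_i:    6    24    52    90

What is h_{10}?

1st diffs: 18, 28, 38.
2nd diffs: 10, 10 (constant).
So h_i = 5i^2 + 3i - 2.
Evaluating at i = 10 gives h_{10} = 528.

528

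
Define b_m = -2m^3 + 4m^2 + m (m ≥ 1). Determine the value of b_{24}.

b_{24} = -2·24^3 + 4·24^2 + 1·24 = -25320.

-25320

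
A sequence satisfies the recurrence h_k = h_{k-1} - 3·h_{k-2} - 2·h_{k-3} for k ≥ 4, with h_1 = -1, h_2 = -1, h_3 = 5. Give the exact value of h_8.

81

Step forward from the initial values:
h_4 = 10  h_5 = -3  h_6 = -43  h_7 = -54  h_8 = 81.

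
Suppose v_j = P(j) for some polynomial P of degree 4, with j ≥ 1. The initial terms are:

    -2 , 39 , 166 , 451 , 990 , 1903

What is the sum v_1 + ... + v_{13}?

1st diffs: 41, 127, 285, 539, 913.
2nd diffs: 86, 158, 254, 374.
3rd diffs: 72, 96, 120.
4th diffs: 24, 24 (constant).
Newton forward-difference form: v_j = -2 + 41·C(j-1,1) + 86·C(j-1,2) + 72·C(j-1,3) + 24·C(j-1,4).
Continuing: …, 3334, 5451, 8446, 12535, …, v_{13} = 33886.
Summing j = 1..13 (13 terms) gives 110136.

110136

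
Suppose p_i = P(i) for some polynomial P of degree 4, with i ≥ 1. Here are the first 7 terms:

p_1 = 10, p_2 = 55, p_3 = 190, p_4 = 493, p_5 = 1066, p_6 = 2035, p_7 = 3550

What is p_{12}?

26245

1st diffs: 45, 135, 303, 573, 969, 1515.
2nd diffs: 90, 168, 270, 396, 546.
3rd diffs: 78, 102, 126, 150.
4th diffs: 24, 24, 24 (constant).
So p_i = i^4 + 3i^3 + 2i^2 + 3i + 1.
Evaluating at i = 12 gives p_{12} = 26245.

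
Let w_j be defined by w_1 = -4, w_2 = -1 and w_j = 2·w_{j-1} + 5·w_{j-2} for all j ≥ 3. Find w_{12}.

-1141609

Compute successive terms:
w_3 = -22  w_4 = -49  w_5 = -208  w_6 = -661  w_7 = -2362  w_8 = -8029  w_9 = -27868  w_{10} = -95881  w_{11} = -331102  w_{12} = -1141609.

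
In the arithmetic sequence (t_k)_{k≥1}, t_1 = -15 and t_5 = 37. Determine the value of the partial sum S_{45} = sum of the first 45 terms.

12195

Common difference d = (37 - (-15)) / (5 - 1) = 13.
t_k = -15 + (k - 1)·13.
t_{45} = 557; S = 45·(-15 + 557)/2 = 12195.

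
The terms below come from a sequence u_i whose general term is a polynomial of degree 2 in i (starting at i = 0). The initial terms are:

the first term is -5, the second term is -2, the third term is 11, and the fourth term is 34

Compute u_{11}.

1st diffs: 3, 13, 23.
2nd diffs: 10, 10 (constant).
Newton forward-difference form: u_i = -5 + 3·C(i,1) + 10·C(i,2).
At i = 11: i = 11, so u_{11} = -5 + 33 + 550 = 578.

578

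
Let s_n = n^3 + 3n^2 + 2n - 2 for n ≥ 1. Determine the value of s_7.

502

s_7 = 1·7^3 + 3·7^2 + 2·7 - 2 = 502.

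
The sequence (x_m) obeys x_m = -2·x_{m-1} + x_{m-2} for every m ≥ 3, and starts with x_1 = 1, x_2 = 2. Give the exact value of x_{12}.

Applying the relation repeatedly:
x_3 = -3; x_4 = 8; x_5 = -19; x_6 = 46; x_7 = -111; x_8 = 268; x_9 = -647; x_{10} = 1562; x_{11} = -3771; x_{12} = 9104.

9104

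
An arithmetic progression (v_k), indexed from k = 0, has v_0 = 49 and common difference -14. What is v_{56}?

v_k = 49 + (k - 0)·(-14).
v_{56} = 49 + 56·(-14) = -735.

-735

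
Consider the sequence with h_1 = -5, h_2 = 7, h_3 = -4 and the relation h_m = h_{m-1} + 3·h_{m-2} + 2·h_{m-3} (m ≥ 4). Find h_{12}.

Iterate the recurrence:
h_4 = 7;  h_5 = 9;  h_6 = 22;  h_7 = 63;  h_8 = 147;  h_9 = 380;  h_{10} = 947;  h_{11} = 2381;  h_{12} = 5982.

5982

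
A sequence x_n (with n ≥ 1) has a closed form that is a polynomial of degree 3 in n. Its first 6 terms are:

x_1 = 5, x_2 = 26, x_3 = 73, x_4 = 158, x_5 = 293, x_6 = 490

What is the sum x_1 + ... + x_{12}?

1st diffs: 21, 47, 85, 135, 197.
2nd diffs: 26, 38, 50, 62.
3rd diffs: 12, 12, 12 (constant).
Newton forward-difference form: x_n = 5 + 21·C(n-1,1) + 26·C(n-1,2) + 12·C(n-1,3).
Continuing: …, 761, 1118, 1573, 2138, …, x_{12} = 3646.
Summing n = 1..12 (12 terms) gives 13106.

13106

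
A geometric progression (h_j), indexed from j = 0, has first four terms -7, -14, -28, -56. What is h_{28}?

-1879048192

Common ratio r = 2.
h_j = (-7)·2^(j-0).
h_{28} = (-7)·2^28 = -1879048192.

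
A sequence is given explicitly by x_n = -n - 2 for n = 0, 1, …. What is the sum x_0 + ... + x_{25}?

-377

Over n = 0..25: Σn = 325.
Total = (-1)·325 + (-2)·26 = -377.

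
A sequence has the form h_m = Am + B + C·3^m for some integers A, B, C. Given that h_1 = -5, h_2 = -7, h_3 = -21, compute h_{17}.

Write the equations: A + B + 3C = -5; 2A + B + 9C = -7; 3A + B + 27C = -21.
Subtracting the first from the second: A + 6C = -2.
Subtracting the second from the third: A + 18C = -14.
Solving: C = -1, A = 4, then B = -6.
Therefore h_{17} = 68 + (-6) + (-1)·129140163 = -129140101.

-129140101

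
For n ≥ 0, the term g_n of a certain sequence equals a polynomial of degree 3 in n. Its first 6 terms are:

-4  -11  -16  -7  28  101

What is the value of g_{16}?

1st diffs: -7, -5, 9, 35, 73.
2nd diffs: 2, 14, 26, 38.
3rd diffs: 12, 12, 12 (constant).
Newton forward-difference form: g_n = -4 + (-7)·C(n,1) + 2·C(n,2) + 12·C(n,3).
At n = 16: n = 16, so g_{16} = -4 - 112 + 240 + 6720 = 6844.

6844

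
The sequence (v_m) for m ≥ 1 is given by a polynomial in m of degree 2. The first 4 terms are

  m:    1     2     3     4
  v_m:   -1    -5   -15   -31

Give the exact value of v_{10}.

-253

1st diffs: -4, -10, -16.
2nd diffs: -6, -6 (constant).
Newton forward-difference form: v_m = -1 + (-4)·C(m-1,1) + (-6)·C(m-1,2).
At m = 10: m-1 = 9, so v_{10} = -1 - 36 - 216 = -253.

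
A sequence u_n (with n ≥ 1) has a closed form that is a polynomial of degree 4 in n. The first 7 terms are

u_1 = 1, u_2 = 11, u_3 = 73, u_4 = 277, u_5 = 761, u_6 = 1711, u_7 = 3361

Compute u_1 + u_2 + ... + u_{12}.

1st diffs: 10, 62, 204, 484, 950, 1650.
2nd diffs: 52, 142, 280, 466, 700.
3rd diffs: 90, 138, 186, 234.
4th diffs: 48, 48, 48 (constant).
So u_n = 2n^4 - 5n^3 + 6n^2 - 3n + 1.
Continuing: …, 5993, 9937, 15571, 23321, …, u_{12} = 33661.
Summing n = 1..12 (12 terms) gives 94678.

94678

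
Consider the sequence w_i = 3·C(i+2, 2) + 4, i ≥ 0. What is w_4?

C(6, 2) = 15, so w_4 = 49.

49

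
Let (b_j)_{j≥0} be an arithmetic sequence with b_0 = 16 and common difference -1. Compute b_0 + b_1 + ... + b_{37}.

-95

b_j = 16 + (j - 0)·(-1).
b_{37} = -21; S = 38·(16 + (-21))/2 = -95.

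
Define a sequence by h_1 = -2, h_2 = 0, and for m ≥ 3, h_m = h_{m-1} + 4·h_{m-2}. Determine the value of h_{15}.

-397288

h_3 = -8; h_4 = -8; h_5 = -40; …; h_{12} = -23432; h_{13} = -60712; h_{14} = -154440; h_{15} = -397288.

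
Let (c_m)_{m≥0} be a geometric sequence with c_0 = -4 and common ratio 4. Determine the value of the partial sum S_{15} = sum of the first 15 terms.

-1431655764

c_m = (-4)·4^(m-0).
S = (-4)·(4^15 - 1)/(4 - 1) = (-4)·(1073741824 - 1)/(3) = -1431655764.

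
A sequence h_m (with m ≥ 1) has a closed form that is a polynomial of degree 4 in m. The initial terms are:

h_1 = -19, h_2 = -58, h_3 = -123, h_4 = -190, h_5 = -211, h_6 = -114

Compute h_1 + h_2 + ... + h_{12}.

22366

1st diffs: -39, -65, -67, -21, 97.
2nd diffs: -26, -2, 46, 118.
3rd diffs: 24, 48, 72.
4th diffs: 24, 24 (constant).
So h_m = m^4 - 6m^3 - 2m^2 - 6m - 6.
Continuing: …, 197, 842, 1965, 3734, …, h_{12} = 10002.
Summing m = 1..12 (12 terms) gives 22366.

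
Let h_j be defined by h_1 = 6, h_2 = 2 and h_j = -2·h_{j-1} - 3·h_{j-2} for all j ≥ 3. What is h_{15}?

Iterate the recurrence:
h_3 = -22  h_4 = 38  h_5 = -10  …  h_{12} = -922  h_{13} = 5654  h_{14} = -8542  h_{15} = 122.

122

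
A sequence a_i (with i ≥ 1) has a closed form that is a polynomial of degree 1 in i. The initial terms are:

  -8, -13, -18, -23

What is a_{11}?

1st diffs: -5, -5, -5 (constant).
So a_i = -5i - 3.
Evaluating at i = 11 gives a_{11} = -58.

-58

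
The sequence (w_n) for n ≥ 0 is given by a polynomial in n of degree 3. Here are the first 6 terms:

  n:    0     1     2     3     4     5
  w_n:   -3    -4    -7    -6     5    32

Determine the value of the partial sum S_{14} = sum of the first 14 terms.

5145

1st diffs: -1, -3, 1, 11, 27.
2nd diffs: -2, 4, 10, 16.
3rd diffs: 6, 6, 6 (constant).
Newton forward-difference form: w_n = -3 + (-1)·C(n,1) + (-2)·C(n,2) + 6·C(n,3).
Continuing: …, 81, 158, 269, 420, …, w_{13} = 1544.
Summing n = 0..13 (14 terms) gives 5145.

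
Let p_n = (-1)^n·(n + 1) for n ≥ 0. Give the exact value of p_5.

(-1)^5 = -1; n + 1 at n=5 is 6; so p_5 = -6.

-6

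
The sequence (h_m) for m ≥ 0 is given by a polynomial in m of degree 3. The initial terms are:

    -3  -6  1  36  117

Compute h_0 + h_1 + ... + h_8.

2973

1st diffs: -3, 7, 35, 81.
2nd diffs: 10, 28, 46.
3rd diffs: 18, 18 (constant).
Newton forward-difference form: h_m = -3 + (-3)·C(m,1) + 10·C(m,2) + 18·C(m,3).
Continuing: 262, 489, 816, 1261.
Summing m = 0..8 (9 terms) gives 2973.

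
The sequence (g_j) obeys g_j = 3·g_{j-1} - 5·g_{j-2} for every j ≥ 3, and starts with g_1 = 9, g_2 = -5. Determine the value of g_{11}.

-44085

Applying the relation repeatedly:
g_3 = -60;  g_4 = -155;  g_5 = -165;  g_6 = 280;  g_7 = 1665;  g_8 = 3595;  g_9 = 2460;  g_{10} = -10595;  g_{11} = -44085.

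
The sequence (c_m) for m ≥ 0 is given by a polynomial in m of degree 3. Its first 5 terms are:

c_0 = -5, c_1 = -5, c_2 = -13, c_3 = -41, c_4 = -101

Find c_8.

-901

1st diffs: 0, -8, -28, -60.
2nd diffs: -8, -20, -32.
3rd diffs: -12, -12 (constant).
Newton forward-difference form: c_m = -5 + (-8)·C(m,2) + (-12)·C(m,3).
At m = 8: m = 8, so c_8 = -5 - 224 - 672 = -901.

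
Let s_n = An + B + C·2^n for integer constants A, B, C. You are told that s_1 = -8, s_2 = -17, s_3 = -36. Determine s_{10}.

-5109

Plug in n = 1, 2, 3: A + B + 2C = -8; 2A + B + 4C = -17; 3A + B + 8C = -36.
Subtracting the first from the second: A + 2C = -9.
Subtracting the second from the third: A + 4C = -19.
Solving: C = -5, A = 1, then B = 1.
So s_n = 1·n + 1 + (-5)·2^n; at n=10 this is -5109.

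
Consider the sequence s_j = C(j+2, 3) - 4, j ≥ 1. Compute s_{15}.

676

C(17, 3) = 680, so s_{15} = 676.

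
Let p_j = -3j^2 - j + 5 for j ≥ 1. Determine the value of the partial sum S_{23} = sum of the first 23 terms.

Over j = 1..23: Σj = 276, Σj² = 4324.
Total = (-3)·4324 + (-1)·276 + (5)·23 = -13133.

-13133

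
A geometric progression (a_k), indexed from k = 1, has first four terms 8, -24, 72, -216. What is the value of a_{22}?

Common ratio r = -3.
a_k = 8·(-3)^(k-1).
a_{22} = 8·(-3)^21 = -83682825624.

-83682825624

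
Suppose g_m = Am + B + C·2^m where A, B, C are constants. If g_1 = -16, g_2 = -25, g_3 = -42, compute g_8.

Plug in m = 1, 2, 3: A + B + 2C = -16; 2A + B + 4C = -25; 3A + B + 8C = -42.
Subtracting the first from the second: A + 2C = -9.
Subtracting the second from the third: A + 4C = -17.
Solving: C = -4, A = -1, then B = -7.
Hence g_8 = -1·8 + (-7) + (-4)·256 = -1039.

-1039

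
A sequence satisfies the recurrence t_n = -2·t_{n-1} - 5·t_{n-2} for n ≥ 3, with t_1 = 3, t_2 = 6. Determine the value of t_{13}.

Step forward from the initial values:
t_3 = -27; t_4 = 24; t_5 = 87; …; t_{10} = 366; t_{11} = 14733; t_{12} = -31296; t_{13} = -11073.

-11073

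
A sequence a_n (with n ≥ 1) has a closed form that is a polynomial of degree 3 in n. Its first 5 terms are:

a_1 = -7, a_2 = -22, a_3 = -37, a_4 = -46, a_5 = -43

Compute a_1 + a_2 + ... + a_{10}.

1st diffs: -15, -15, -9, 3.
2nd diffs: 0, 6, 12.
3rd diffs: 6, 6 (constant).
So a_n = n^3 - 6n^2 - 4n + 2.
Continuing: …, -22, 23, 98, 209, …, a_{10} = 362.
Summing n = 1..10 (10 terms) gives 515.

515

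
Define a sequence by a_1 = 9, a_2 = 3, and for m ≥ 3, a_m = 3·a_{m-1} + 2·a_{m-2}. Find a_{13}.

8136891

Step forward from the initial values:
a_3 = 27; a_4 = 87; a_5 = 315; …; a_{10} = 180111; a_{11} = 641475; a_{12} = 2284647; a_{13} = 8136891.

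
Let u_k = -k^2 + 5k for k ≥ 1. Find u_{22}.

-374

u_{22} = -1·22^2 + 5·22 = -374.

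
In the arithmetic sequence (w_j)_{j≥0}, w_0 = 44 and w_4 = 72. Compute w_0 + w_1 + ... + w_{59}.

15030

Common difference d = (72 - 44) / (4 - 0) = 7.
w_j = 44 + (j - 0)·7.
w_{59} = 457; S = 60·(44 + 457)/2 = 15030.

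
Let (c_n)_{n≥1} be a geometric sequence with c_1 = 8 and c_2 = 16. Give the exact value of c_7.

Common ratio r = 2.
c_n = 8·2^(n-1).
c_7 = 8·2^6 = 512.

512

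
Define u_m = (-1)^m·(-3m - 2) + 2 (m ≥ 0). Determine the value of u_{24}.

(-1)^24 = 1; -3m - 2 at m=24 is -74; so u_{24} = -72.

-72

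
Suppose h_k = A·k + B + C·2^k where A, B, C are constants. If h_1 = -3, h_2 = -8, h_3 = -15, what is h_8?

At k = 1, 2, 3: A + B + 2C = -3; 2A + B + 4C = -8; 3A + B + 8C = -15.
Subtracting the first from the second: A + 2C = -5.
Subtracting the second from the third: A + 4C = -7.
Solving: C = -1, A = -3, then B = 2.
Therefore h_8 = -24 + 2 + (-1)·256 = -278.

-278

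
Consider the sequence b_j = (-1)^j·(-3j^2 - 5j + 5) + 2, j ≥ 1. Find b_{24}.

-1841

(-1)^24 = 1; -3j^2 - 5j + 5 at j=24 is -1843; so b_{24} = -1841.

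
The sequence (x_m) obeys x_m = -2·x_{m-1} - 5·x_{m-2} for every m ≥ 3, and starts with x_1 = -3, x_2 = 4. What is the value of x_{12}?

18086

Compute successive terms:
x_3 = 7, x_4 = -34, x_5 = 33, x_6 = 104, x_7 = -373, x_8 = 226, x_9 = 1413, x_{10} = -3956, x_{11} = 847, x_{12} = 18086.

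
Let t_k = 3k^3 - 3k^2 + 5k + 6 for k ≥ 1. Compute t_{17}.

13963

t_{17} = 3·17^3 - 3·17^2 + 5·17 + 6 = 13963.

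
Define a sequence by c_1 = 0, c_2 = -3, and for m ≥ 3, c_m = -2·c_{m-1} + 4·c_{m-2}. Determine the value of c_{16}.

Step forward from the initial values:
c_3 = 6, c_4 = -24, c_5 = 72, …, c_{13} = 884736, c_{14} = -2863104, c_{15} = 9265152, c_{16} = -29982720.

-29982720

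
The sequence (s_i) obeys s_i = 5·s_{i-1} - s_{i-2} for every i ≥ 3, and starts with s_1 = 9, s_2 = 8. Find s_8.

Step forward from the initial values:
s_3 = 31;  s_4 = 147;  s_5 = 704;  s_6 = 3373;  s_7 = 16161;  s_8 = 77432.

77432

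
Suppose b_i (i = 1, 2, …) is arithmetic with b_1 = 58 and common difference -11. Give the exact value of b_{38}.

b_i = 58 + (i - 1)·(-11).
b_{38} = 58 + 37·(-11) = -349.

-349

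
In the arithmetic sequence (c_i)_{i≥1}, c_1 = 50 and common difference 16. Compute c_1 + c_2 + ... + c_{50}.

c_i = 50 + (i - 1)·16.
c_{50} = 834; S = 50·(50 + 834)/2 = 22100.

22100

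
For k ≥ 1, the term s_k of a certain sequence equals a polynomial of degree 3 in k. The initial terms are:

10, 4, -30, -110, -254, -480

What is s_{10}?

1st diffs: -6, -34, -80, -144, -226.
2nd diffs: -28, -46, -64, -82.
3rd diffs: -18, -18, -18 (constant).
Newton forward-difference form: s_k = 10 + (-6)·C(k-1,1) + (-28)·C(k-1,2) + (-18)·C(k-1,3).
At k = 10: k-1 = 9, so s_{10} = 10 - 54 - 1008 - 1512 = -2564.

-2564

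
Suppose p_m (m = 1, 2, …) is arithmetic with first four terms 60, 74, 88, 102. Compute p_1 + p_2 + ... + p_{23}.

4922

Common difference d = 14.
p_m = 60 + (m - 1)·14.
p_{23} = 368; S = 23·(60 + 368)/2 = 4922.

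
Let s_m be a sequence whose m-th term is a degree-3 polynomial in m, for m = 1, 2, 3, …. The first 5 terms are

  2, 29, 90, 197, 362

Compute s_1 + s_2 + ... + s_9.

5358

1st diffs: 27, 61, 107, 165.
2nd diffs: 34, 46, 58.
3rd diffs: 12, 12 (constant).
Newton forward-difference form: s_m = 2 + 27·C(m-1,1) + 34·C(m-1,2) + 12·C(m-1,3).
Continuing: 597, 914, 1325, 1842.
Summing m = 1..9 (9 terms) gives 5358.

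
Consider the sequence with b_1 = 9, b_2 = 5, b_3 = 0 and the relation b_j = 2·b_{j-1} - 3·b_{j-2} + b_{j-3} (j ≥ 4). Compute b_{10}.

-80

Step forward from the initial values:
b_4 = -6  b_5 = -7  b_6 = 4  b_7 = 23  b_8 = 27  b_9 = -11  b_{10} = -80.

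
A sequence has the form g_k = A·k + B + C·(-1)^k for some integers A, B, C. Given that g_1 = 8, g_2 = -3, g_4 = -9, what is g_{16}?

Write the equations: A + B - C = 8; 2A + B + C = -3; 4A + B + C = -9.
Subtracting the first from the second: A + 2C = -11.
Subtracting the second from the third: 2A = -6.
Solving: C = -4, A = -3, then B = 7.
Hence g_{16} = -3·16 + 7 + (-4)·1 = -45.

-45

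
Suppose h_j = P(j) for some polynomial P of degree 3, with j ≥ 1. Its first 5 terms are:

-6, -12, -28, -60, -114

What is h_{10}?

1st diffs: -6, -16, -32, -54.
2nd diffs: -10, -16, -22.
3rd diffs: -6, -6 (constant).
Newton forward-difference form: h_j = -6 + (-6)·C(j-1,1) + (-10)·C(j-1,2) + (-6)·C(j-1,3).
At j = 10: j-1 = 9, so h_{10} = -6 - 54 - 360 - 504 = -924.

-924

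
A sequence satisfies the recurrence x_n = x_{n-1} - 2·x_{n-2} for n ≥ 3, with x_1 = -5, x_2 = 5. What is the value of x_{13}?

455

Applying the relation repeatedly:
x_3 = 15; x_4 = 5; x_5 = -25; …; x_{10} = -115; x_{11} = -225; x_{12} = 5; x_{13} = 455.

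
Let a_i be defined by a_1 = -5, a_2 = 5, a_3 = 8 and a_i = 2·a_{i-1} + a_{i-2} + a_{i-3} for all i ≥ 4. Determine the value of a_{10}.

4780

Iterate the recurrence:
a_4 = 16, a_5 = 45, a_6 = 114, a_7 = 289, a_8 = 737, a_9 = 1877, a_{10} = 4780.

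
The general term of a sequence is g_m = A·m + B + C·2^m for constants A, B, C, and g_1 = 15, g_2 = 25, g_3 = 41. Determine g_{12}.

12341

Write the equations: A + B + 2C = 15; 2A + B + 4C = 25; 3A + B + 8C = 41.
Subtracting the first from the second: A + 2C = 10.
Subtracting the second from the third: A + 4C = 16.
Solving: C = 3, A = 4, then B = 5.
So g_m = 4·m + 5 + 3·2^m; at m=12 this is 12341.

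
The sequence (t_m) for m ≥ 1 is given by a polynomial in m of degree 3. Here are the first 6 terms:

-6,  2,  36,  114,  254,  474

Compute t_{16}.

1st diffs: 8, 34, 78, 140, 220.
2nd diffs: 26, 44, 62, 80.
3rd diffs: 18, 18, 18 (constant).
So t_m = 3m^3 - 5m^2 + 2m - 6.
Evaluating at m = 16 gives t_{16} = 11034.

11034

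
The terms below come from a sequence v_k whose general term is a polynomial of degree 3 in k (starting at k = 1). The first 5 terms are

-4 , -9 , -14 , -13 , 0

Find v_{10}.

1st diffs: -5, -5, 1, 13.
2nd diffs: 0, 6, 12.
3rd diffs: 6, 6 (constant).
So v_k = k^3 - 6k^2 + 6k - 5.
Evaluating at k = 10 gives v_{10} = 455.

455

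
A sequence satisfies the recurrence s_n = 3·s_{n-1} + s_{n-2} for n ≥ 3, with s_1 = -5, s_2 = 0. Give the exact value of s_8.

-1800

Step forward from the initial values:
s_3 = -5, s_4 = -15, s_5 = -50, s_6 = -165, s_7 = -545, s_8 = -1800.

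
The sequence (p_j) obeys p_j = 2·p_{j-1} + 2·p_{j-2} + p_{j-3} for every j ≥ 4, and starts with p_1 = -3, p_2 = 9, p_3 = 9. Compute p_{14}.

Applying the relation repeatedly:
p_4 = 33  p_5 = 93  p_6 = 261  …  p_{11} = 47589  p_{12} = 134733  p_{13} = 381453  p_{14} = 1079961.

1079961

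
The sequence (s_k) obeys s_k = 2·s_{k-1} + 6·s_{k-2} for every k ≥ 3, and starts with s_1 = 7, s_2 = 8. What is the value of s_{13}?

20341312

Iterate the recurrence:
s_3 = 58; s_4 = 164; s_5 = 676; …; s_{10} = 419456; s_{11} = 1530784; s_{12} = 5578304; s_{13} = 20341312.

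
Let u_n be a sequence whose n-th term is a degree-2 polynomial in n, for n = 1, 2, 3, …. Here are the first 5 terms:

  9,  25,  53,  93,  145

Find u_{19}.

1st diffs: 16, 28, 40, 52.
2nd diffs: 12, 12, 12 (constant).
So u_n = 6n^2 - 2n + 5.
Evaluating at n = 19 gives u_{19} = 2133.

2133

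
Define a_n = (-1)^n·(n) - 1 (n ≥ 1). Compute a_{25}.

-26

(-1)^25 = -1; n at n=25 is 25; so a_{25} = -26.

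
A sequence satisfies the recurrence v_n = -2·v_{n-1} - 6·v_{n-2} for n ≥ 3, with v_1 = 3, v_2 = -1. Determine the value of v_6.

Compute successive terms:
v_3 = -16;  v_4 = 38;  v_5 = 20;  v_6 = -268.

-268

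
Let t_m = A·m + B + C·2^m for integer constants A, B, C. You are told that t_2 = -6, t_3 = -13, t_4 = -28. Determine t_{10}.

-2038

Write the equations: 2A + B + 4C = -6; 3A + B + 8C = -13; 4A + B + 16C = -28.
Subtracting the first from the second: A + 4C = -7.
Subtracting the second from the third: A + 8C = -15.
Solving: C = -2, A = 1, then B = 0.
Hence t_{10} = 1·10 + 0 + (-2)·1024 = -2038.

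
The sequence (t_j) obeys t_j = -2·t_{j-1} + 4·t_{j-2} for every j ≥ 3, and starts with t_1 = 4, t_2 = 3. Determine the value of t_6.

Applying the relation repeatedly:
t_3 = 10, t_4 = -8, t_5 = 56, t_6 = -144.

-144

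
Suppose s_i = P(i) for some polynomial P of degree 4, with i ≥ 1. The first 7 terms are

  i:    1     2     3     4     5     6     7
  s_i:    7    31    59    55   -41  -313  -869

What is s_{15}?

1st diffs: 24, 28, -4, -96, -272, -556.
2nd diffs: 4, -32, -92, -176, -284.
3rd diffs: -36, -60, -84, -108.
4th diffs: -24, -24, -24 (constant).
Newton forward-difference form: s_i = 7 + 24·C(i-1,1) + 4·C(i-1,2) + (-36)·C(i-1,3) + (-24)·C(i-1,4).
At i = 15: i-1 = 14, so s_{15} = 7 + 336 + 364 - 13104 - 24024 = -36421.

-36421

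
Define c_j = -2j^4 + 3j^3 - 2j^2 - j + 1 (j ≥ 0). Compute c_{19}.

c_{19} = -2·19^4 + 3·19^3 - 2·19^2 - 1·19 + 1 = -240805.

-240805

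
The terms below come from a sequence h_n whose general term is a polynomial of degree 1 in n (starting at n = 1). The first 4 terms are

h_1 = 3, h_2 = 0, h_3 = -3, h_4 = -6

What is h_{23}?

1st diffs: -3, -3, -3 (constant).
So h_n = -3n + 6.
Evaluating at n = 23 gives h_{23} = -63.

-63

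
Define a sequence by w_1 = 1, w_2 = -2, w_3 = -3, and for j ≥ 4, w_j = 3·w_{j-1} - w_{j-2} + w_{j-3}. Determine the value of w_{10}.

-2822

Step forward from the initial values:
w_4 = -6  w_5 = -17  w_6 = -48  w_7 = -133  w_8 = -368  w_9 = -1019  w_{10} = -2822.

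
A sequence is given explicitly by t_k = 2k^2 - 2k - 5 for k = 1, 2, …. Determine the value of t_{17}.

t_{17} = 2·17^2 - 2·17 - 5 = 539.

539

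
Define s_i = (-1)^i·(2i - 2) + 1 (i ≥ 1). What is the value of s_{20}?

(-1)^20 = 1; 2i - 2 at i=20 is 38; so s_{20} = 39.

39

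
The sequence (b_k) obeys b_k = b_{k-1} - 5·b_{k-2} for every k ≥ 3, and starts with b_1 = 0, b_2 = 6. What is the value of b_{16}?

467016

Compute successive terms:
b_3 = 6, b_4 = -24, b_5 = -54, …, b_{13} = -18144, b_{14} = -94074, b_{15} = -3354, b_{16} = 467016.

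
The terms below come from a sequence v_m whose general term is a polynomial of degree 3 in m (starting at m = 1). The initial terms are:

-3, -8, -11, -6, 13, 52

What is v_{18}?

1st diffs: -5, -3, 5, 19, 39.
2nd diffs: 2, 8, 14, 20.
3rd diffs: 6, 6, 6 (constant).
Newton forward-difference form: v_m = -3 + (-5)·C(m-1,1) + 2·C(m-1,2) + 6·C(m-1,3).
At m = 18: m-1 = 17, so v_{18} = -3 - 85 + 272 + 4080 = 4264.

4264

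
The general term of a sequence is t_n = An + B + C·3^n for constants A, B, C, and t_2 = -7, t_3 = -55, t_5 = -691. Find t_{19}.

-3486784279

Write the equations: 2A + B + 9C = -7; 3A + B + 27C = -55; 5A + B + 243C = -691.
Subtracting the first from the second: A + 18C = -48.
Subtracting the second from the third: 2A + 216C = -636.
Solving: C = -3, A = 6, then B = 8.
Hence t_{19} = 6·19 + 8 + (-3)·1162261467 = -3486784279.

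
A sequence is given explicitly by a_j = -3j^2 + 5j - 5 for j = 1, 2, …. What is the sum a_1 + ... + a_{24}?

-13320

Over j = 1..24: Σj = 300, Σj² = 4900.
Total = (-3)·4900 + (5)·300 + (-5)·24 = -13320.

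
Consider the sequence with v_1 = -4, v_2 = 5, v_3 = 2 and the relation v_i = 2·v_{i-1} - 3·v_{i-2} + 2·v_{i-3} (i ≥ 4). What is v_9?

-58

Iterate the recurrence:
v_4 = -19  v_5 = -34  v_6 = -7  v_7 = 50  v_8 = 53  v_9 = -58.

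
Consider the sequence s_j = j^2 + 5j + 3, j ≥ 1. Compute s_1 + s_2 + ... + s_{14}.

1582

Over j = 1..14: Σj = 105, Σj² = 1015.
Total = (1)·1015 + (5)·105 + (3)·14 = 1582.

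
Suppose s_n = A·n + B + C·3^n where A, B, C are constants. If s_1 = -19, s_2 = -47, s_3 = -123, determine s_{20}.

-13947137687

Plug in n = 1, 2, 3: A + B + 3C = -19; 2A + B + 9C = -47; 3A + B + 27C = -123.
Subtracting the first from the second: A + 6C = -28.
Subtracting the second from the third: A + 18C = -76.
Solving: C = -4, A = -4, then B = -3.
So s_n = -4·n + (-3) + (-4)·3^n; at n=20 this is -13947137687.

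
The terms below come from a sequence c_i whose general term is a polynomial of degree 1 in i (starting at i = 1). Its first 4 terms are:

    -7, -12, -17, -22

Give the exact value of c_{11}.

-57

1st diffs: -5, -5, -5 (constant).
So c_i = -5i - 2.
Evaluating at i = 11 gives c_{11} = -57.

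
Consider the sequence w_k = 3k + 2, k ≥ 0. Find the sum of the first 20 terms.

Over k = 0..19: Σk = 190.
Total = (3)·190 + (2)·20 = 610.

610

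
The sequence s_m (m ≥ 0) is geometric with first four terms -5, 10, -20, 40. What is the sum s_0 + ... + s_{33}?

Common ratio r = -2.
s_m = (-5)·(-2)^(m-0).
S = (-5)·((-2)^34 - 1)/(-2 - 1) = (-5)·(17179869184 - 1)/(-3) = 28633115305.

28633115305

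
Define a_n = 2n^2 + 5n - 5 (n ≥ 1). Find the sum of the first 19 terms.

5795

Over n = 1..19: Σn = 190, Σn² = 2470.
Total = (2)·2470 + (5)·190 + (-5)·19 = 5795.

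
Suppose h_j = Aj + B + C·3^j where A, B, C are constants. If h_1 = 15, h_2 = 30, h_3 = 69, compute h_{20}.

The three given values yield: A + B + 3C = 15; 2A + B + 9C = 30; 3A + B + 27C = 69.
Subtracting the first from the second: A + 6C = 15.
Subtracting the second from the third: A + 18C = 39.
Solving: C = 2, A = 3, then B = 6.
Hence h_{20} = 3·20 + 6 + 2·3486784401 = 6973568868.

6973568868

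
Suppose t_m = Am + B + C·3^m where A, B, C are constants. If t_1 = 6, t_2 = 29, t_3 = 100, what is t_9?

78718

At m = 1, 2, 3: A + B + 3C = 6; 2A + B + 9C = 29; 3A + B + 27C = 100.
Subtracting the first from the second: A + 6C = 23.
Subtracting the second from the third: A + 18C = 71.
Solving: C = 4, A = -1, then B = -5.
Hence t_9 = -1·9 + (-5) + 4·19683 = 78718.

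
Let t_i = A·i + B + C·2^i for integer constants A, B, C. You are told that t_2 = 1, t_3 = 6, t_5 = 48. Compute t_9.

The three given values yield: 2A + B + 4C = 1; 3A + B + 8C = 6; 5A + B + 32C = 48.
Subtracting the first from the second: A + 4C = 5.
Subtracting the second from the third: 2A + 24C = 42.
Solving: C = 2, A = -3, then B = -1.
So t_i = -3·i + (-1) + 2·2^i; at i=9 this is 996.

996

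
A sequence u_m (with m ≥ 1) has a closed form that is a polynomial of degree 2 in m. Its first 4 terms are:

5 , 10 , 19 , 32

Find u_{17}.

565

1st diffs: 5, 9, 13.
2nd diffs: 4, 4 (constant).
So u_m = 2m^2 - m + 4.
Evaluating at m = 17 gives u_{17} = 565.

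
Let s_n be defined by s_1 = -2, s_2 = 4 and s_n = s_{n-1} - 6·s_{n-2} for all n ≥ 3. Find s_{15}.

Applying the relation repeatedly:
s_3 = 16;  s_4 = -8;  s_5 = -104;  …;  s_{12} = 54664;  s_{13} = 12088;  s_{14} = -315896;  s_{15} = -388424.

-388424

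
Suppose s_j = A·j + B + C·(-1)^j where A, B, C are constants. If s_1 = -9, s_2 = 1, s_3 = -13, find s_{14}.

Write the equations: A + B - C = -9; 2A + B + C = 1; 3A + B - C = -13.
Subtracting the first from the second: A + 2C = 10.
Subtracting the second from the third: A - 2C = -14.
Solving: C = 6, A = -2, then B = -1.
So s_j = -2·j + (-1) + 6·(-1)^j; at j=14 this is -23.

-23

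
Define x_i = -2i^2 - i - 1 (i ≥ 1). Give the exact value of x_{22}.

-991

x_{22} = -2·22^2 - 1·22 - 1 = -991.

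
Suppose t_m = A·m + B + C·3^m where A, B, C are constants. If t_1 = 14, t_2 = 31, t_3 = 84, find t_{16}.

Write the equations: A + B + 3C = 14; 2A + B + 9C = 31; 3A + B + 27C = 84.
Subtracting the first from the second: A + 6C = 17.
Subtracting the second from the third: A + 18C = 53.
Solving: C = 3, A = -1, then B = 6.
So t_m = -1·m + 6 + 3·3^m; at m=16 this is 129140153.

129140153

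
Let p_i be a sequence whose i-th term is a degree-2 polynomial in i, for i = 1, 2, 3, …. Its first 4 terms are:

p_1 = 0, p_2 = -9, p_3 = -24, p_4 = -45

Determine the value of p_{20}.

-1197

1st diffs: -9, -15, -21.
2nd diffs: -6, -6 (constant).
Newton forward-difference form: p_i = (-9)·C(i-1,1) + (-6)·C(i-1,2).
At i = 20: i-1 = 19, so p_{20} = -171 - 1026 = -1197.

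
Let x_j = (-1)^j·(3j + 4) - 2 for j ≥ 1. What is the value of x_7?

(-1)^7 = -1; 3j + 4 at j=7 is 25; so x_7 = -27.

-27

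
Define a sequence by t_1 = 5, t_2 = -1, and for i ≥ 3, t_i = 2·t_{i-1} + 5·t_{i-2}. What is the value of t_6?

599

Compute successive terms:
t_3 = 23;  t_4 = 41;  t_5 = 197;  t_6 = 599.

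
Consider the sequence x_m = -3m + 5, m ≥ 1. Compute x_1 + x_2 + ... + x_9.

-90

Over m = 1..9: Σm = 45.
Total = (-3)·45 + (5)·9 = -90.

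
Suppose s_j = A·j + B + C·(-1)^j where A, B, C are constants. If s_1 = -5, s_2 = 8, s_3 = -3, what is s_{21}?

The three given values yield: A + B - C = -5; 2A + B + C = 8; 3A + B - C = -3.
Subtracting the first from the second: A + 2C = 13.
Subtracting the second from the third: A - 2C = -11.
Solving: C = 6, A = 1, then B = 0.
Therefore s_{21} = 21 + 0 + 6·(-1) = 15.

15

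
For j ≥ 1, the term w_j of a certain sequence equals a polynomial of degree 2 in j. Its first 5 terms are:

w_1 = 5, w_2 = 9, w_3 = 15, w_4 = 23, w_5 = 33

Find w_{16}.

275

1st diffs: 4, 6, 8, 10.
2nd diffs: 2, 2, 2 (constant).
Newton forward-difference form: w_j = 5 + 4·C(j-1,1) + 2·C(j-1,2).
At j = 16: j-1 = 15, so w_{16} = 5 + 60 + 210 = 275.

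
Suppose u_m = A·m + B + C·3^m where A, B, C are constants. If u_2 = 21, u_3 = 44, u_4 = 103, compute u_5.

The three given values yield: 2A + B + 9C = 21; 3A + B + 27C = 44; 4A + B + 81C = 103.
Subtracting the first from the second: A + 18C = 23.
Subtracting the second from the third: A + 54C = 59.
Solving: C = 1, A = 5, then B = 2.
Therefore u_5 = 25 + 2 + 1·243 = 270.

270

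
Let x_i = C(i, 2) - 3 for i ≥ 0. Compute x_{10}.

C(10, 2) = 45, so x_{10} = 42.

42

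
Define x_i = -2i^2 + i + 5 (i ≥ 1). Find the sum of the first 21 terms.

-6286

Over i = 1..21: Σi = 231, Σi² = 3311.
Total = (-2)·3311 + (1)·231 + (5)·21 = -6286.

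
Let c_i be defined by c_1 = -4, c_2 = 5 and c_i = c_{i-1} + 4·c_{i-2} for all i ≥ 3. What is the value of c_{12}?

-8919

Iterate the recurrence:
c_3 = -11  c_4 = 9  c_5 = -35  c_6 = 1  c_7 = -139  c_8 = -135  c_9 = -691  c_{10} = -1231  c_{11} = -3995  c_{12} = -8919.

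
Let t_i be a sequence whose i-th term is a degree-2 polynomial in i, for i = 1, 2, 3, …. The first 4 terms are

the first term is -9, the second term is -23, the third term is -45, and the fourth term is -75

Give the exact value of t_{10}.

-423

1st diffs: -14, -22, -30.
2nd diffs: -8, -8 (constant).
Newton forward-difference form: t_i = -9 + (-14)·C(i-1,1) + (-8)·C(i-1,2).
At i = 10: i-1 = 9, so t_{10} = -9 - 126 - 288 = -423.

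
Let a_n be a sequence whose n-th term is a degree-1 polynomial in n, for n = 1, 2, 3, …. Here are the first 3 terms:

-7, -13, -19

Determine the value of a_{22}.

-133

1st diffs: -6, -6 (constant).
So a_n = -6n - 1.
Evaluating at n = 22 gives a_{22} = -133.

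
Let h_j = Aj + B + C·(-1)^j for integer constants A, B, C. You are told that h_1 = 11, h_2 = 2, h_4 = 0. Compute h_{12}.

-8

Plug in j = 1, 2, 4: A + B - C = 11; 2A + B + C = 2; 4A + B + C = 0.
Subtracting the first from the second: A + 2C = -9.
Subtracting the second from the third: 2A = -2.
Solving: C = -4, A = -1, then B = 8.
So h_j = -1·j + 8 + (-4)·(-1)^j; at j=12 this is -8.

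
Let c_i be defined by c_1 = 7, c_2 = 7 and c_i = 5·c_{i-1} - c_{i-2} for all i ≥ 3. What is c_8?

c_3 = 28  c_4 = 133  c_5 = 637  c_6 = 3052  c_7 = 14623  c_8 = 70063.

70063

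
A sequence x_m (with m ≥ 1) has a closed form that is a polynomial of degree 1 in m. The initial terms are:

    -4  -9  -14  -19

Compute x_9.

-44

1st diffs: -5, -5, -5 (constant).
So x_m = -5m + 1.
Evaluating at m = 9 gives x_9 = -44.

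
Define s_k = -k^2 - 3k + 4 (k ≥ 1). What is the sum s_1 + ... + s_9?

Over k = 1..9: Σk = 45, Σk² = 285.
Total = (-1)·285 + (-3)·45 + (4)·9 = -384.

-384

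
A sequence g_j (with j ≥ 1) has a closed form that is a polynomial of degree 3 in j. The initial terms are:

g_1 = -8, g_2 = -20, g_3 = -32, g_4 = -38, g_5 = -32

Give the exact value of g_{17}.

1st diffs: -12, -12, -6, 6.
2nd diffs: 0, 6, 12.
3rd diffs: 6, 6 (constant).
So g_j = j^3 - 6j^2 - j - 2.
Evaluating at j = 17 gives g_{17} = 3160.

3160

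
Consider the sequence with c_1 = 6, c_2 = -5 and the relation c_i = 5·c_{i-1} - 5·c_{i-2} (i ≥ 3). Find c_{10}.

c_3 = -55, c_4 = -250, c_5 = -975, c_6 = -3625, c_7 = -13250, c_8 = -48125, c_9 = -174375, c_{10} = -631250.

-631250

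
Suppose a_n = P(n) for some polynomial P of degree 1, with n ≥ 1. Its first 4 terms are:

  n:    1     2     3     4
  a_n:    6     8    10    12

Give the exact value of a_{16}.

36

1st diffs: 2, 2, 2 (constant).
So a_n = 2n + 4.
Evaluating at n = 16 gives a_{16} = 36.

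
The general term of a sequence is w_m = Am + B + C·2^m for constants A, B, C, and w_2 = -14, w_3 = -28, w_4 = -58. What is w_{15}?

Plug in m = 2, 3, 4: 2A + B + 4C = -14; 3A + B + 8C = -28; 4A + B + 16C = -58.
Subtracting the first from the second: A + 4C = -14.
Subtracting the second from the third: A + 8C = -30.
Solving: C = -4, A = 2, then B = -2.
Therefore w_{15} = 30 + (-2) + (-4)·32768 = -131044.

-131044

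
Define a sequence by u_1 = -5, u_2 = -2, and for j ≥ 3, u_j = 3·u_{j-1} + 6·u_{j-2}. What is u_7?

Iterate the recurrence:
u_3 = -36, u_4 = -120, u_5 = -576, u_6 = -2448, u_7 = -10800.

-10800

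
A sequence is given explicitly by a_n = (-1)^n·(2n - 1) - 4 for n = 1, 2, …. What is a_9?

(-1)^9 = -1; 2n - 1 at n=9 is 17; so a_9 = -21.

-21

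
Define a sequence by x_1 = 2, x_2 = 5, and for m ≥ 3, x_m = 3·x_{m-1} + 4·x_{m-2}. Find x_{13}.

x_3 = 23; x_4 = 89; x_5 = 359; …; x_{10} = 367001; x_{11} = 1468007; x_{12} = 5872025; x_{13} = 23488103.
(Characteristic roots are 4 and -1.)

23488103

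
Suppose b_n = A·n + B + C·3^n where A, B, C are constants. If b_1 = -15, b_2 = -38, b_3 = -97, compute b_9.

The three given values yield: A + B + 3C = -15; 2A + B + 9C = -38; 3A + B + 27C = -97.
Subtracting the first from the second: A + 6C = -23.
Subtracting the second from the third: A + 18C = -59.
Solving: C = -3, A = -5, then B = -1.
Hence b_9 = -5·9 + (-1) + (-3)·19683 = -59095.

-59095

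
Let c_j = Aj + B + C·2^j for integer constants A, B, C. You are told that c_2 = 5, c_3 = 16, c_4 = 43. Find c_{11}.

The three given values yield: 2A + B + 4C = 5; 3A + B + 8C = 16; 4A + B + 16C = 43.
Subtracting the first from the second: A + 4C = 11.
Subtracting the second from the third: A + 8C = 27.
Solving: C = 4, A = -5, then B = -1.
So c_j = -5·j + (-1) + 4·2^j; at j=11 this is 8136.

8136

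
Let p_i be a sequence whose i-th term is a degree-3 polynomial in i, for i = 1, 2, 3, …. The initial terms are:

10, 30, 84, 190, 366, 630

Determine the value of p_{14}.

8070

1st diffs: 20, 54, 106, 176, 264.
2nd diffs: 34, 52, 70, 88.
3rd diffs: 18, 18, 18 (constant).
Newton forward-difference form: p_i = 10 + 20·C(i-1,1) + 34·C(i-1,2) + 18·C(i-1,3).
At i = 14: i-1 = 13, so p_{14} = 10 + 260 + 2652 + 5148 = 8070.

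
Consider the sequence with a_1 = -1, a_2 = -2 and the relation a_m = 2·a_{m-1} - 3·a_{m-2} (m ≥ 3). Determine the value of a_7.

Compute successive terms:
a_3 = -1, a_4 = 4, a_5 = 11, a_6 = 10, a_7 = -13.

-13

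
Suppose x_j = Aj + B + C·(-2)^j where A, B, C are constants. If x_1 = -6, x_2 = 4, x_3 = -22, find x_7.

-270

Write the equations: A + B - 2C = -6; 2A + B + 4C = 4; 3A + B - 8C = -22.
Subtracting the first from the second: A + 6C = 10.
Subtracting the second from the third: A - 12C = -26.
Solving: C = 2, A = -2, then B = 0.
Hence x_7 = -2·7 + 0 + 2·(-128) = -270.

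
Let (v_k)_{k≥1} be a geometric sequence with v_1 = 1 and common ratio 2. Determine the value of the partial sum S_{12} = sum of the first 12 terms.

v_k = 1·2^(k-1).
S = 1·(2^12 - 1)/(2 - 1) = 1·(4096 - 1)/(1) = 4095.

4095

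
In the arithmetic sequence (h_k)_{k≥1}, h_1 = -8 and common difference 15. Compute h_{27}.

h_k = -8 + (k - 1)·15.
h_{27} = -8 + 26·15 = 382.

382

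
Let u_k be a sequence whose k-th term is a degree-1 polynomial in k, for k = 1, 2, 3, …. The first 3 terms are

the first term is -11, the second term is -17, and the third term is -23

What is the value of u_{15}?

1st diffs: -6, -6 (constant).
So u_k = -6k - 5.
Evaluating at k = 15 gives u_{15} = -95.

-95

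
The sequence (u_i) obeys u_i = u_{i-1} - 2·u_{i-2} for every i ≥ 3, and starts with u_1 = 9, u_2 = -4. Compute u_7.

-2

Applying the relation repeatedly:
u_3 = -22  u_4 = -14  u_5 = 30  u_6 = 58  u_7 = -2.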